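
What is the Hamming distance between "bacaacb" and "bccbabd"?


Comparing "bacaacb" and "bccbabd" position by position:
  Position 0: 'b' vs 'b' => same
  Position 1: 'a' vs 'c' => differ
  Position 2: 'c' vs 'c' => same
  Position 3: 'a' vs 'b' => differ
  Position 4: 'a' vs 'a' => same
  Position 5: 'c' vs 'b' => differ
  Position 6: 'b' vs 'd' => differ
Total differences (Hamming distance): 4

4


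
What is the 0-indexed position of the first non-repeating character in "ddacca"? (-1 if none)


Input: ddacca
Character frequencies:
  'a': 2
  'c': 2
  'd': 2
Scanning left to right for freq == 1:
  Position 0 ('d'): freq=2, skip
  Position 1 ('d'): freq=2, skip
  Position 2 ('a'): freq=2, skip
  Position 3 ('c'): freq=2, skip
  Position 4 ('c'): freq=2, skip
  Position 5 ('a'): freq=2, skip
  No unique character found => answer = -1

-1


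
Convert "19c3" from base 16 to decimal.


Input: "19c3" in base 16
Positional expansion:
  Digit '1' (value 1) x 16^3 = 4096
  Digit '9' (value 9) x 16^2 = 2304
  Digit 'c' (value 12) x 16^1 = 192
  Digit '3' (value 3) x 16^0 = 3
Sum = 6595

6595


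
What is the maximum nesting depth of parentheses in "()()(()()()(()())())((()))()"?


Input: "()()(()()()(()())())((()))()"
Tracking depth:
  Position 0 '(': depth becomes 1
  Position 1 ')': depth becomes 0
  Position 2 '(': depth becomes 1
  Position 3 ')': depth becomes 0
  Position 4 '(': depth becomes 1
  Position 5 '(': depth becomes 2
  Position 6 ')': depth becomes 1
  Position 7 '(': depth becomes 2
  Position 8 ')': depth becomes 1
  Position 9 '(': depth becomes 2
  Position 10 ')': depth becomes 1
  Position 11 '(': depth becomes 2
  Position 12 '(': depth becomes 3
  Position 13 ')': depth becomes 2
  Position 14 '(': depth becomes 3
  Position 15 ')': depth becomes 2
  Position 16 ')': depth becomes 1
  Position 17 '(': depth becomes 2
  Position 18 ')': depth becomes 1
  Position 19 ')': depth becomes 0
  Position 20 '(': depth becomes 1
  Position 21 '(': depth becomes 2
  Position 22 '(': depth becomes 3
  Position 23 ')': depth becomes 2
  Position 24 ')': depth becomes 1
  Position 25 ')': depth becomes 0
  Position 26 '(': depth becomes 1
  Position 27 ')': depth becomes 0
Maximum depth reached: 3

3


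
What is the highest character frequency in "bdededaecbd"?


Input: bdededaecbd
Character counts:
  'a': 1
  'b': 2
  'c': 1
  'd': 4
  'e': 3
Maximum frequency: 4

4


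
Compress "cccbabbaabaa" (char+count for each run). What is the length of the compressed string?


Input: cccbabbaabaa
Runs:
  'c' x 3 => "c3"
  'b' x 1 => "b1"
  'a' x 1 => "a1"
  'b' x 2 => "b2"
  'a' x 2 => "a2"
  'b' x 1 => "b1"
  'a' x 2 => "a2"
Compressed: "c3b1a1b2a2b1a2"
Compressed length: 14

14


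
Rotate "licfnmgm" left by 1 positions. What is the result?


Input: "licfnmgm", rotate left by 1
First 1 characters: "l"
Remaining characters: "icfnmgm"
Concatenate remaining + first: "icfnmgm" + "l" = "icfnmgml"

icfnmgml


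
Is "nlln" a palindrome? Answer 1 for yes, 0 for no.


Input: nlln
Reversed: nlln
  Compare pos 0 ('n') with pos 3 ('n'): match
  Compare pos 1 ('l') with pos 2 ('l'): match
Result: palindrome

1


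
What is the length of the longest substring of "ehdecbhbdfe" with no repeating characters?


Input: "ehdecbhbdfe"
Sliding window (track last position of each char):
  Position 0 ('e'): window [0,0] length 1 -- new best
  Position 1 ('h'): window [0,1] length 2 -- new best
  Position 2 ('d'): window [0,2] length 3 -- new best
  Position 3 ('e'): repeat (last at 0), move window start to 1
  Position 3 ('e'): window [1,3] length 3
  Position 4 ('c'): window [1,4] length 4 -- new best
  Position 5 ('b'): window [1,5] length 5 -- new best
  Position 6 ('h'): repeat (last at 1), move window start to 2
  Position 6 ('h'): window [2,6] length 5
  Position 7 ('b'): repeat (last at 5), move window start to 6
  Position 7 ('b'): window [6,7] length 2
  Position 8 ('d'): window [6,8] length 3
  Position 9 ('f'): window [6,9] length 4
  Position 10 ('e'): window [6,10] length 5
Longest substring with no repeats: "hdecb" with length 5

5


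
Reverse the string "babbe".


Input: babbe
Reading characters right to left:
  Position 4: 'e'
  Position 3: 'b'
  Position 2: 'b'
  Position 1: 'a'
  Position 0: 'b'
Reversed: ebbab

ebbab


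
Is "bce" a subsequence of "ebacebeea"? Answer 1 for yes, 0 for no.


Check if "bce" is a subsequence of "ebacebeea"
Greedy scan:
  Position 0 ('e'): no match needed
  Position 1 ('b'): matches sub[0] = 'b'
  Position 2 ('a'): no match needed
  Position 3 ('c'): matches sub[1] = 'c'
  Position 4 ('e'): matches sub[2] = 'e'
  Position 5 ('b'): no match needed
  Position 6 ('e'): no match needed
  Position 7 ('e'): no match needed
  Position 8 ('a'): no match needed
All 3 characters matched => is a subsequence

1


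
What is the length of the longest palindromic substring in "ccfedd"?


Input: "ccfedd"
Checking substrings for palindromes:
  [0:2] "cc" (len 2) => palindrome
  [4:6] "dd" (len 2) => palindrome
Longest palindromic substring: "cc" with length 2

2


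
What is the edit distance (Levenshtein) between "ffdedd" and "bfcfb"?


Computing edit distance: "ffdedd" -> "bfcfb"
DP table:
           b    f    c    f    b
      0    1    2    3    4    5
  f   1    1    1    2    3    4
  f   2    2    1    2    2    3
  d   3    3    2    2    3    3
  e   4    4    3    3    3    4
  d   5    5    4    4    4    4
  d   6    6    5    5    5    5
Edit distance = dp[6][5] = 5

5


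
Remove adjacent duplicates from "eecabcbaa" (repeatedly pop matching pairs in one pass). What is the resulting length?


Input: eecabcbaa
Stack-based adjacent duplicate removal:
  Read 'e': push. Stack: e
  Read 'e': matches stack top 'e' => pop. Stack: (empty)
  Read 'c': push. Stack: c
  Read 'a': push. Stack: ca
  Read 'b': push. Stack: cab
  Read 'c': push. Stack: cabc
  Read 'b': push. Stack: cabcb
  Read 'a': push. Stack: cabcba
  Read 'a': matches stack top 'a' => pop. Stack: cabcb
Final stack: "cabcb" (length 5)

5


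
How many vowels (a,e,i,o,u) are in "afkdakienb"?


Input: afkdakienb
Checking each character:
  'a' at position 0: vowel (running total: 1)
  'f' at position 1: consonant
  'k' at position 2: consonant
  'd' at position 3: consonant
  'a' at position 4: vowel (running total: 2)
  'k' at position 5: consonant
  'i' at position 6: vowel (running total: 3)
  'e' at position 7: vowel (running total: 4)
  'n' at position 8: consonant
  'b' at position 9: consonant
Total vowels: 4

4


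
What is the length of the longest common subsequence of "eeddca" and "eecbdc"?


LCS of "eeddca" and "eecbdc"
DP table:
           e    e    c    b    d    c
      0    0    0    0    0    0    0
  e   0    1    1    1    1    1    1
  e   0    1    2    2    2    2    2
  d   0    1    2    2    2    3    3
  d   0    1    2    2    2    3    3
  c   0    1    2    3    3    3    4
  a   0    1    2    3    3    3    4
LCS length = dp[6][6] = 4

4


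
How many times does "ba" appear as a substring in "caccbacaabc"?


Searching for "ba" in "caccbacaabc"
Scanning each position:
  Position 0: "ca" => no
  Position 1: "ac" => no
  Position 2: "cc" => no
  Position 3: "cb" => no
  Position 4: "ba" => MATCH
  Position 5: "ac" => no
  Position 6: "ca" => no
  Position 7: "aa" => no
  Position 8: "ab" => no
  Position 9: "bc" => no
Total occurrences: 1

1


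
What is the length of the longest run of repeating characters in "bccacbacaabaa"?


Input: "bccacbacaabaa"
Scanning for longest run:
  Position 1 ('c'): new char, reset run to 1
  Position 2 ('c'): continues run of 'c', length=2
  Position 3 ('a'): new char, reset run to 1
  Position 4 ('c'): new char, reset run to 1
  Position 5 ('b'): new char, reset run to 1
  Position 6 ('a'): new char, reset run to 1
  Position 7 ('c'): new char, reset run to 1
  Position 8 ('a'): new char, reset run to 1
  Position 9 ('a'): continues run of 'a', length=2
  Position 10 ('b'): new char, reset run to 1
  Position 11 ('a'): new char, reset run to 1
  Position 12 ('a'): continues run of 'a', length=2
Longest run: 'c' with length 2

2


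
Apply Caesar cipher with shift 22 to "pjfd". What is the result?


Caesar cipher: shift "pjfd" by 22
  'p' (pos 15) + 22 = pos 11 = 'l'
  'j' (pos 9) + 22 = pos 5 = 'f'
  'f' (pos 5) + 22 = pos 1 = 'b'
  'd' (pos 3) + 22 = pos 25 = 'z'
Result: lfbz

lfbz


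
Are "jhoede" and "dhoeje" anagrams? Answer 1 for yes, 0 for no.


Strings: "jhoede", "dhoeje"
Sorted first:  deehjo
Sorted second: deehjo
Sorted forms match => anagrams

1


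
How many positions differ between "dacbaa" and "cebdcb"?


Comparing "dacbaa" and "cebdcb" position by position:
  Position 0: 'd' vs 'c' => DIFFER
  Position 1: 'a' vs 'e' => DIFFER
  Position 2: 'c' vs 'b' => DIFFER
  Position 3: 'b' vs 'd' => DIFFER
  Position 4: 'a' vs 'c' => DIFFER
  Position 5: 'a' vs 'b' => DIFFER
Positions that differ: 6

6


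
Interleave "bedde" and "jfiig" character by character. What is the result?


Interleaving "bedde" and "jfiig":
  Position 0: 'b' from first, 'j' from second => "bj"
  Position 1: 'e' from first, 'f' from second => "ef"
  Position 2: 'd' from first, 'i' from second => "di"
  Position 3: 'd' from first, 'i' from second => "di"
  Position 4: 'e' from first, 'g' from second => "eg"
Result: bjefdidieg

bjefdidieg


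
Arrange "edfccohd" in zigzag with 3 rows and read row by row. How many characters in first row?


Zigzag "edfccohd" into 3 rows:
Placing characters:
  'e' => row 0
  'd' => row 1
  'f' => row 2
  'c' => row 1
  'c' => row 0
  'o' => row 1
  'h' => row 2
  'd' => row 1
Rows:
  Row 0: "ec"
  Row 1: "dcod"
  Row 2: "fh"
First row length: 2

2


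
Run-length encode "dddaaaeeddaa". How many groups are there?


Input: dddaaaeeddaa
Scanning for consecutive runs:
  Group 1: 'd' x 3 (positions 0-2)
  Group 2: 'a' x 3 (positions 3-5)
  Group 3: 'e' x 2 (positions 6-7)
  Group 4: 'd' x 2 (positions 8-9)
  Group 5: 'a' x 2 (positions 10-11)
Total groups: 5

5


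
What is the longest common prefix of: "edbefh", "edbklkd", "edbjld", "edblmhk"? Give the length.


Words: edbefh, edbklkd, edbjld, edblmhk
  Position 0: all 'e' => match
  Position 1: all 'd' => match
  Position 2: all 'b' => match
  Position 3: ('e', 'k', 'j', 'l') => mismatch, stop
LCP = "edb" (length 3)

3


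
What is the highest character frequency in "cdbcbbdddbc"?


Input: cdbcbbdddbc
Character counts:
  'b': 4
  'c': 3
  'd': 4
Maximum frequency: 4

4


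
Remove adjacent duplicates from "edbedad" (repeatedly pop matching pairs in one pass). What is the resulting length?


Input: edbedad
Stack-based adjacent duplicate removal:
  Read 'e': push. Stack: e
  Read 'd': push. Stack: ed
  Read 'b': push. Stack: edb
  Read 'e': push. Stack: edbe
  Read 'd': push. Stack: edbed
  Read 'a': push. Stack: edbeda
  Read 'd': push. Stack: edbedad
Final stack: "edbedad" (length 7)

7


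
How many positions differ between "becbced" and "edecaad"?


Comparing "becbced" and "edecaad" position by position:
  Position 0: 'b' vs 'e' => DIFFER
  Position 1: 'e' vs 'd' => DIFFER
  Position 2: 'c' vs 'e' => DIFFER
  Position 3: 'b' vs 'c' => DIFFER
  Position 4: 'c' vs 'a' => DIFFER
  Position 5: 'e' vs 'a' => DIFFER
  Position 6: 'd' vs 'd' => same
Positions that differ: 6

6


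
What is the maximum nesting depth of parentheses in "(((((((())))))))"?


Input: "(((((((())))))))"
Tracking depth:
  Position 0 '(': depth becomes 1
  Position 1 '(': depth becomes 2
  Position 2 '(': depth becomes 3
  Position 3 '(': depth becomes 4
  Position 4 '(': depth becomes 5
  Position 5 '(': depth becomes 6
  Position 6 '(': depth becomes 7
  Position 7 '(': depth becomes 8
  Position 8 ')': depth becomes 7
  Position 9 ')': depth becomes 6
  Position 10 ')': depth becomes 5
  Position 11 ')': depth becomes 4
  Position 12 ')': depth becomes 3
  Position 13 ')': depth becomes 2
  Position 14 ')': depth becomes 1
  Position 15 ')': depth becomes 0
Maximum depth reached: 8

8


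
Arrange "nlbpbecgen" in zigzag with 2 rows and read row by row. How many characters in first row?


Zigzag "nlbpbecgen" into 2 rows:
Placing characters:
  'n' => row 0
  'l' => row 1
  'b' => row 0
  'p' => row 1
  'b' => row 0
  'e' => row 1
  'c' => row 0
  'g' => row 1
  'e' => row 0
  'n' => row 1
Rows:
  Row 0: "nbbce"
  Row 1: "lpegn"
First row length: 5

5


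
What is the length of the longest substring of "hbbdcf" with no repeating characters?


Input: "hbbdcf"
Sliding window (track last position of each char):
  Position 0 ('h'): window [0,0] length 1 -- new best
  Position 1 ('b'): window [0,1] length 2 -- new best
  Position 2 ('b'): repeat (last at 1), move window start to 2
  Position 2 ('b'): window [2,2] length 1
  Position 3 ('d'): window [2,3] length 2
  Position 4 ('c'): window [2,4] length 3 -- new best
  Position 5 ('f'): window [2,5] length 4 -- new best
Longest substring with no repeats: "bdcf" with length 4

4


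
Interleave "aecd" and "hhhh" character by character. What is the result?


Interleaving "aecd" and "hhhh":
  Position 0: 'a' from first, 'h' from second => "ah"
  Position 1: 'e' from first, 'h' from second => "eh"
  Position 2: 'c' from first, 'h' from second => "ch"
  Position 3: 'd' from first, 'h' from second => "dh"
Result: ahehchdh

ahehchdh


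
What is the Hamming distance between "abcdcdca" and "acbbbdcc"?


Comparing "abcdcdca" and "acbbbdcc" position by position:
  Position 0: 'a' vs 'a' => same
  Position 1: 'b' vs 'c' => differ
  Position 2: 'c' vs 'b' => differ
  Position 3: 'd' vs 'b' => differ
  Position 4: 'c' vs 'b' => differ
  Position 5: 'd' vs 'd' => same
  Position 6: 'c' vs 'c' => same
  Position 7: 'a' vs 'c' => differ
Total differences (Hamming distance): 5

5


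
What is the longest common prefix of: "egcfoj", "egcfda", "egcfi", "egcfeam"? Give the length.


Words: egcfoj, egcfda, egcfi, egcfeam
  Position 0: all 'e' => match
  Position 1: all 'g' => match
  Position 2: all 'c' => match
  Position 3: all 'f' => match
  Position 4: ('o', 'd', 'i', 'e') => mismatch, stop
LCP = "egcf" (length 4)

4


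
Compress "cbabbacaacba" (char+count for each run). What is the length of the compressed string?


Input: cbabbacaacba
Runs:
  'c' x 1 => "c1"
  'b' x 1 => "b1"
  'a' x 1 => "a1"
  'b' x 2 => "b2"
  'a' x 1 => "a1"
  'c' x 1 => "c1"
  'a' x 2 => "a2"
  'c' x 1 => "c1"
  'b' x 1 => "b1"
  'a' x 1 => "a1"
Compressed: "c1b1a1b2a1c1a2c1b1a1"
Compressed length: 20

20


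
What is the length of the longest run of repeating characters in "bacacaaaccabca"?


Input: "bacacaaaccabca"
Scanning for longest run:
  Position 1 ('a'): new char, reset run to 1
  Position 2 ('c'): new char, reset run to 1
  Position 3 ('a'): new char, reset run to 1
  Position 4 ('c'): new char, reset run to 1
  Position 5 ('a'): new char, reset run to 1
  Position 6 ('a'): continues run of 'a', length=2
  Position 7 ('a'): continues run of 'a', length=3
  Position 8 ('c'): new char, reset run to 1
  Position 9 ('c'): continues run of 'c', length=2
  Position 10 ('a'): new char, reset run to 1
  Position 11 ('b'): new char, reset run to 1
  Position 12 ('c'): new char, reset run to 1
  Position 13 ('a'): new char, reset run to 1
Longest run: 'a' with length 3

3


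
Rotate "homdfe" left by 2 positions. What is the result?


Input: "homdfe", rotate left by 2
First 2 characters: "ho"
Remaining characters: "mdfe"
Concatenate remaining + first: "mdfe" + "ho" = "mdfeho"

mdfeho


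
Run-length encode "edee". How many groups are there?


Input: edee
Scanning for consecutive runs:
  Group 1: 'e' x 1 (positions 0-0)
  Group 2: 'd' x 1 (positions 1-1)
  Group 3: 'e' x 2 (positions 2-3)
Total groups: 3

3


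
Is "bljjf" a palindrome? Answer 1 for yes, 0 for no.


Input: bljjf
Reversed: fjjlb
  Compare pos 0 ('b') with pos 4 ('f'): MISMATCH
  Compare pos 1 ('l') with pos 3 ('j'): MISMATCH
Result: not a palindrome

0


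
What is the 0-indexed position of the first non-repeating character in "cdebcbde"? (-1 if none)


Input: cdebcbde
Character frequencies:
  'b': 2
  'c': 2
  'd': 2
  'e': 2
Scanning left to right for freq == 1:
  Position 0 ('c'): freq=2, skip
  Position 1 ('d'): freq=2, skip
  Position 2 ('e'): freq=2, skip
  Position 3 ('b'): freq=2, skip
  Position 4 ('c'): freq=2, skip
  Position 5 ('b'): freq=2, skip
  Position 6 ('d'): freq=2, skip
  Position 7 ('e'): freq=2, skip
  No unique character found => answer = -1

-1


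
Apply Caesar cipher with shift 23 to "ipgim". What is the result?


Caesar cipher: shift "ipgim" by 23
  'i' (pos 8) + 23 = pos 5 = 'f'
  'p' (pos 15) + 23 = pos 12 = 'm'
  'g' (pos 6) + 23 = pos 3 = 'd'
  'i' (pos 8) + 23 = pos 5 = 'f'
  'm' (pos 12) + 23 = pos 9 = 'j'
Result: fmdfj

fmdfj


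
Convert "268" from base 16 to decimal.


Input: "268" in base 16
Positional expansion:
  Digit '2' (value 2) x 16^2 = 512
  Digit '6' (value 6) x 16^1 = 96
  Digit '8' (value 8) x 16^0 = 8
Sum = 616

616


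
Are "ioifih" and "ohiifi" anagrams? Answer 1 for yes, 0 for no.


Strings: "ioifih", "ohiifi"
Sorted first:  fhiiio
Sorted second: fhiiio
Sorted forms match => anagrams

1


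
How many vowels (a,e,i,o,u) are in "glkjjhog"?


Input: glkjjhog
Checking each character:
  'g' at position 0: consonant
  'l' at position 1: consonant
  'k' at position 2: consonant
  'j' at position 3: consonant
  'j' at position 4: consonant
  'h' at position 5: consonant
  'o' at position 6: vowel (running total: 1)
  'g' at position 7: consonant
Total vowels: 1

1


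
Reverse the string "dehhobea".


Input: dehhobea
Reading characters right to left:
  Position 7: 'a'
  Position 6: 'e'
  Position 5: 'b'
  Position 4: 'o'
  Position 3: 'h'
  Position 2: 'h'
  Position 1: 'e'
  Position 0: 'd'
Reversed: aebohhed

aebohhed


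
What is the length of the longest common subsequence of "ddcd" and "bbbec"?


LCS of "ddcd" and "bbbec"
DP table:
           b    b    b    e    c
      0    0    0    0    0    0
  d   0    0    0    0    0    0
  d   0    0    0    0    0    0
  c   0    0    0    0    0    1
  d   0    0    0    0    0    1
LCS length = dp[4][5] = 1

1


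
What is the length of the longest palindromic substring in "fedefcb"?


Input: "fedefcb"
Checking substrings for palindromes:
  [0:5] "fedef" (len 5) => palindrome
  [1:4] "ede" (len 3) => palindrome
Longest palindromic substring: "fedef" with length 5

5


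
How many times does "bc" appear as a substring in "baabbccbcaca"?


Searching for "bc" in "baabbccbcaca"
Scanning each position:
  Position 0: "ba" => no
  Position 1: "aa" => no
  Position 2: "ab" => no
  Position 3: "bb" => no
  Position 4: "bc" => MATCH
  Position 5: "cc" => no
  Position 6: "cb" => no
  Position 7: "bc" => MATCH
  Position 8: "ca" => no
  Position 9: "ac" => no
  Position 10: "ca" => no
Total occurrences: 2

2


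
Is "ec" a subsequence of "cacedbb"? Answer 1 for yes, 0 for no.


Check if "ec" is a subsequence of "cacedbb"
Greedy scan:
  Position 0 ('c'): no match needed
  Position 1 ('a'): no match needed
  Position 2 ('c'): no match needed
  Position 3 ('e'): matches sub[0] = 'e'
  Position 4 ('d'): no match needed
  Position 5 ('b'): no match needed
  Position 6 ('b'): no match needed
Only matched 1/2 characters => not a subsequence

0


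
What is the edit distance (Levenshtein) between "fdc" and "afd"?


Computing edit distance: "fdc" -> "afd"
DP table:
           a    f    d
      0    1    2    3
  f   1    1    1    2
  d   2    2    2    1
  c   3    3    3    2
Edit distance = dp[3][3] = 2

2


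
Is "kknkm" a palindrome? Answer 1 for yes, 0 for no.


Input: kknkm
Reversed: mknkk
  Compare pos 0 ('k') with pos 4 ('m'): MISMATCH
  Compare pos 1 ('k') with pos 3 ('k'): match
Result: not a palindrome

0


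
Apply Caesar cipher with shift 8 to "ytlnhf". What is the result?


Caesar cipher: shift "ytlnhf" by 8
  'y' (pos 24) + 8 = pos 6 = 'g'
  't' (pos 19) + 8 = pos 1 = 'b'
  'l' (pos 11) + 8 = pos 19 = 't'
  'n' (pos 13) + 8 = pos 21 = 'v'
  'h' (pos 7) + 8 = pos 15 = 'p'
  'f' (pos 5) + 8 = pos 13 = 'n'
Result: gbtvpn

gbtvpn


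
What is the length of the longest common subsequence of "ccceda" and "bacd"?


LCS of "ccceda" and "bacd"
DP table:
           b    a    c    d
      0    0    0    0    0
  c   0    0    0    1    1
  c   0    0    0    1    1
  c   0    0    0    1    1
  e   0    0    0    1    1
  d   0    0    0    1    2
  a   0    0    1    1    2
LCS length = dp[6][4] = 2

2


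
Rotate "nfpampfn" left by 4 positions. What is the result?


Input: "nfpampfn", rotate left by 4
First 4 characters: "nfpa"
Remaining characters: "mpfn"
Concatenate remaining + first: "mpfn" + "nfpa" = "mpfnnfpa"

mpfnnfpa


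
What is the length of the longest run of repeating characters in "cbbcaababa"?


Input: "cbbcaababa"
Scanning for longest run:
  Position 1 ('b'): new char, reset run to 1
  Position 2 ('b'): continues run of 'b', length=2
  Position 3 ('c'): new char, reset run to 1
  Position 4 ('a'): new char, reset run to 1
  Position 5 ('a'): continues run of 'a', length=2
  Position 6 ('b'): new char, reset run to 1
  Position 7 ('a'): new char, reset run to 1
  Position 8 ('b'): new char, reset run to 1
  Position 9 ('a'): new char, reset run to 1
Longest run: 'b' with length 2

2


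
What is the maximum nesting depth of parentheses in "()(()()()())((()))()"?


Input: "()(()()()())((()))()"
Tracking depth:
  Position 0 '(': depth becomes 1
  Position 1 ')': depth becomes 0
  Position 2 '(': depth becomes 1
  Position 3 '(': depth becomes 2
  Position 4 ')': depth becomes 1
  Position 5 '(': depth becomes 2
  Position 6 ')': depth becomes 1
  Position 7 '(': depth becomes 2
  Position 8 ')': depth becomes 1
  Position 9 '(': depth becomes 2
  Position 10 ')': depth becomes 1
  Position 11 ')': depth becomes 0
  Position 12 '(': depth becomes 1
  Position 13 '(': depth becomes 2
  Position 14 '(': depth becomes 3
  Position 15 ')': depth becomes 2
  Position 16 ')': depth becomes 1
  Position 17 ')': depth becomes 0
  Position 18 '(': depth becomes 1
  Position 19 ')': depth becomes 0
Maximum depth reached: 3

3


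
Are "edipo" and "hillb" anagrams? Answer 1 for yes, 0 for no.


Strings: "edipo", "hillb"
Sorted first:  deiop
Sorted second: bhill
Differ at position 0: 'd' vs 'b' => not anagrams

0


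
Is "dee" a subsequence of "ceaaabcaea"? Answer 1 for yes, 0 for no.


Check if "dee" is a subsequence of "ceaaabcaea"
Greedy scan:
  Position 0 ('c'): no match needed
  Position 1 ('e'): no match needed
  Position 2 ('a'): no match needed
  Position 3 ('a'): no match needed
  Position 4 ('a'): no match needed
  Position 5 ('b'): no match needed
  Position 6 ('c'): no match needed
  Position 7 ('a'): no match needed
  Position 8 ('e'): no match needed
  Position 9 ('a'): no match needed
Only matched 0/3 characters => not a subsequence

0


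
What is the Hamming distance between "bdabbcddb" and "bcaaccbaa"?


Comparing "bdabbcddb" and "bcaaccbaa" position by position:
  Position 0: 'b' vs 'b' => same
  Position 1: 'd' vs 'c' => differ
  Position 2: 'a' vs 'a' => same
  Position 3: 'b' vs 'a' => differ
  Position 4: 'b' vs 'c' => differ
  Position 5: 'c' vs 'c' => same
  Position 6: 'd' vs 'b' => differ
  Position 7: 'd' vs 'a' => differ
  Position 8: 'b' vs 'a' => differ
Total differences (Hamming distance): 6

6


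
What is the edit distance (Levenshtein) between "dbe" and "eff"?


Computing edit distance: "dbe" -> "eff"
DP table:
           e    f    f
      0    1    2    3
  d   1    1    2    3
  b   2    2    2    3
  e   3    2    3    3
Edit distance = dp[3][3] = 3

3


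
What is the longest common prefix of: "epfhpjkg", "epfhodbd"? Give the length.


Words: epfhpjkg, epfhodbd
  Position 0: all 'e' => match
  Position 1: all 'p' => match
  Position 2: all 'f' => match
  Position 3: all 'h' => match
  Position 4: ('p', 'o') => mismatch, stop
LCP = "epfh" (length 4)

4


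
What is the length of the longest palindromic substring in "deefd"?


Input: "deefd"
Checking substrings for palindromes:
  [1:3] "ee" (len 2) => palindrome
Longest palindromic substring: "ee" with length 2

2


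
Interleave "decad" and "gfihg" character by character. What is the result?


Interleaving "decad" and "gfihg":
  Position 0: 'd' from first, 'g' from second => "dg"
  Position 1: 'e' from first, 'f' from second => "ef"
  Position 2: 'c' from first, 'i' from second => "ci"
  Position 3: 'a' from first, 'h' from second => "ah"
  Position 4: 'd' from first, 'g' from second => "dg"
Result: dgefciahdg

dgefciahdg


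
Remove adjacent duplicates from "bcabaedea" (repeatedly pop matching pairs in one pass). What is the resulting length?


Input: bcabaedea
Stack-based adjacent duplicate removal:
  Read 'b': push. Stack: b
  Read 'c': push. Stack: bc
  Read 'a': push. Stack: bca
  Read 'b': push. Stack: bcab
  Read 'a': push. Stack: bcaba
  Read 'e': push. Stack: bcabae
  Read 'd': push. Stack: bcabaed
  Read 'e': push. Stack: bcabaede
  Read 'a': push. Stack: bcabaedea
Final stack: "bcabaedea" (length 9)

9


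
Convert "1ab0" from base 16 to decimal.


Input: "1ab0" in base 16
Positional expansion:
  Digit '1' (value 1) x 16^3 = 4096
  Digit 'a' (value 10) x 16^2 = 2560
  Digit 'b' (value 11) x 16^1 = 176
  Digit '0' (value 0) x 16^0 = 0
Sum = 6832

6832


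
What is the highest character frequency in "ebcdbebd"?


Input: ebcdbebd
Character counts:
  'b': 3
  'c': 1
  'd': 2
  'e': 2
Maximum frequency: 3

3


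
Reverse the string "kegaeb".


Input: kegaeb
Reading characters right to left:
  Position 5: 'b'
  Position 4: 'e'
  Position 3: 'a'
  Position 2: 'g'
  Position 1: 'e'
  Position 0: 'k'
Reversed: beagek

beagek


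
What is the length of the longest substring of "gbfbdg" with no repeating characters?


Input: "gbfbdg"
Sliding window (track last position of each char):
  Position 0 ('g'): window [0,0] length 1 -- new best
  Position 1 ('b'): window [0,1] length 2 -- new best
  Position 2 ('f'): window [0,2] length 3 -- new best
  Position 3 ('b'): repeat (last at 1), move window start to 2
  Position 3 ('b'): window [2,3] length 2
  Position 4 ('d'): window [2,4] length 3
  Position 5 ('g'): window [2,5] length 4 -- new best
Longest substring with no repeats: "fbdg" with length 4

4


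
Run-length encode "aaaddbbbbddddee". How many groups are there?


Input: aaaddbbbbddddee
Scanning for consecutive runs:
  Group 1: 'a' x 3 (positions 0-2)
  Group 2: 'd' x 2 (positions 3-4)
  Group 3: 'b' x 4 (positions 5-8)
  Group 4: 'd' x 4 (positions 9-12)
  Group 5: 'e' x 2 (positions 13-14)
Total groups: 5

5


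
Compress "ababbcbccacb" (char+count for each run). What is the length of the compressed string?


Input: ababbcbccacb
Runs:
  'a' x 1 => "a1"
  'b' x 1 => "b1"
  'a' x 1 => "a1"
  'b' x 2 => "b2"
  'c' x 1 => "c1"
  'b' x 1 => "b1"
  'c' x 2 => "c2"
  'a' x 1 => "a1"
  'c' x 1 => "c1"
  'b' x 1 => "b1"
Compressed: "a1b1a1b2c1b1c2a1c1b1"
Compressed length: 20

20


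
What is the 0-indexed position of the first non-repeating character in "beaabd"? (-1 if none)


Input: beaabd
Character frequencies:
  'a': 2
  'b': 2
  'd': 1
  'e': 1
Scanning left to right for freq == 1:
  Position 0 ('b'): freq=2, skip
  Position 1 ('e'): unique! => answer = 1

1


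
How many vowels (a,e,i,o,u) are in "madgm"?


Input: madgm
Checking each character:
  'm' at position 0: consonant
  'a' at position 1: vowel (running total: 1)
  'd' at position 2: consonant
  'g' at position 3: consonant
  'm' at position 4: consonant
Total vowels: 1

1


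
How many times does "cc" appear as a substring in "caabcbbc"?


Searching for "cc" in "caabcbbc"
Scanning each position:
  Position 0: "ca" => no
  Position 1: "aa" => no
  Position 2: "ab" => no
  Position 3: "bc" => no
  Position 4: "cb" => no
  Position 5: "bb" => no
  Position 6: "bc" => no
Total occurrences: 0

0


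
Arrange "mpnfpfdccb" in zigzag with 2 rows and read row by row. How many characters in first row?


Zigzag "mpnfpfdccb" into 2 rows:
Placing characters:
  'm' => row 0
  'p' => row 1
  'n' => row 0
  'f' => row 1
  'p' => row 0
  'f' => row 1
  'd' => row 0
  'c' => row 1
  'c' => row 0
  'b' => row 1
Rows:
  Row 0: "mnpdc"
  Row 1: "pffcb"
First row length: 5

5


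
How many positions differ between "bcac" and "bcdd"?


Comparing "bcac" and "bcdd" position by position:
  Position 0: 'b' vs 'b' => same
  Position 1: 'c' vs 'c' => same
  Position 2: 'a' vs 'd' => DIFFER
  Position 3: 'c' vs 'd' => DIFFER
Positions that differ: 2

2


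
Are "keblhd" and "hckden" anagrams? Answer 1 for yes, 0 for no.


Strings: "keblhd", "hckden"
Sorted first:  bdehkl
Sorted second: cdehkn
Differ at position 0: 'b' vs 'c' => not anagrams

0


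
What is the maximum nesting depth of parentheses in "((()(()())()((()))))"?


Input: "((()(()())()((()))))"
Tracking depth:
  Position 0 '(': depth becomes 1
  Position 1 '(': depth becomes 2
  Position 2 '(': depth becomes 3
  Position 3 ')': depth becomes 2
  Position 4 '(': depth becomes 3
  Position 5 '(': depth becomes 4
  Position 6 ')': depth becomes 3
  Position 7 '(': depth becomes 4
  Position 8 ')': depth becomes 3
  Position 9 ')': depth becomes 2
  Position 10 '(': depth becomes 3
  Position 11 ')': depth becomes 2
  Position 12 '(': depth becomes 3
  Position 13 '(': depth becomes 4
  Position 14 '(': depth becomes 5
  Position 15 ')': depth becomes 4
  Position 16 ')': depth becomes 3
  Position 17 ')': depth becomes 2
  Position 18 ')': depth becomes 1
  Position 19 ')': depth becomes 0
Maximum depth reached: 5

5


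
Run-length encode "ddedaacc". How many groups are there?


Input: ddedaacc
Scanning for consecutive runs:
  Group 1: 'd' x 2 (positions 0-1)
  Group 2: 'e' x 1 (positions 2-2)
  Group 3: 'd' x 1 (positions 3-3)
  Group 4: 'a' x 2 (positions 4-5)
  Group 5: 'c' x 2 (positions 6-7)
Total groups: 5

5


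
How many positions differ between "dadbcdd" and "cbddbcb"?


Comparing "dadbcdd" and "cbddbcb" position by position:
  Position 0: 'd' vs 'c' => DIFFER
  Position 1: 'a' vs 'b' => DIFFER
  Position 2: 'd' vs 'd' => same
  Position 3: 'b' vs 'd' => DIFFER
  Position 4: 'c' vs 'b' => DIFFER
  Position 5: 'd' vs 'c' => DIFFER
  Position 6: 'd' vs 'b' => DIFFER
Positions that differ: 6

6


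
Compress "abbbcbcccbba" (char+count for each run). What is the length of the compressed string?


Input: abbbcbcccbba
Runs:
  'a' x 1 => "a1"
  'b' x 3 => "b3"
  'c' x 1 => "c1"
  'b' x 1 => "b1"
  'c' x 3 => "c3"
  'b' x 2 => "b2"
  'a' x 1 => "a1"
Compressed: "a1b3c1b1c3b2a1"
Compressed length: 14

14


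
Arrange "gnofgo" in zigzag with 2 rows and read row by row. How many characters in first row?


Zigzag "gnofgo" into 2 rows:
Placing characters:
  'g' => row 0
  'n' => row 1
  'o' => row 0
  'f' => row 1
  'g' => row 0
  'o' => row 1
Rows:
  Row 0: "gog"
  Row 1: "nfo"
First row length: 3

3


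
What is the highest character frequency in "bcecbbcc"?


Input: bcecbbcc
Character counts:
  'b': 3
  'c': 4
  'e': 1
Maximum frequency: 4

4


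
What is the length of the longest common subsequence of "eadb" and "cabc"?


LCS of "eadb" and "cabc"
DP table:
           c    a    b    c
      0    0    0    0    0
  e   0    0    0    0    0
  a   0    0    1    1    1
  d   0    0    1    1    1
  b   0    0    1    2    2
LCS length = dp[4][4] = 2

2


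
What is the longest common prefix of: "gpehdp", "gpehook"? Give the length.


Words: gpehdp, gpehook
  Position 0: all 'g' => match
  Position 1: all 'p' => match
  Position 2: all 'e' => match
  Position 3: all 'h' => match
  Position 4: ('d', 'o') => mismatch, stop
LCP = "gpeh" (length 4)

4


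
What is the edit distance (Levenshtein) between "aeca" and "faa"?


Computing edit distance: "aeca" -> "faa"
DP table:
           f    a    a
      0    1    2    3
  a   1    1    1    2
  e   2    2    2    2
  c   3    3    3    3
  a   4    4    3    3
Edit distance = dp[4][3] = 3

3


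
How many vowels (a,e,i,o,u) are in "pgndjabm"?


Input: pgndjabm
Checking each character:
  'p' at position 0: consonant
  'g' at position 1: consonant
  'n' at position 2: consonant
  'd' at position 3: consonant
  'j' at position 4: consonant
  'a' at position 5: vowel (running total: 1)
  'b' at position 6: consonant
  'm' at position 7: consonant
Total vowels: 1

1


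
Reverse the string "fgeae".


Input: fgeae
Reading characters right to left:
  Position 4: 'e'
  Position 3: 'a'
  Position 2: 'e'
  Position 1: 'g'
  Position 0: 'f'
Reversed: eaegf

eaegf


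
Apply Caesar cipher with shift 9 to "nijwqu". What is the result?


Caesar cipher: shift "nijwqu" by 9
  'n' (pos 13) + 9 = pos 22 = 'w'
  'i' (pos 8) + 9 = pos 17 = 'r'
  'j' (pos 9) + 9 = pos 18 = 's'
  'w' (pos 22) + 9 = pos 5 = 'f'
  'q' (pos 16) + 9 = pos 25 = 'z'
  'u' (pos 20) + 9 = pos 3 = 'd'
Result: wrsfzd

wrsfzd


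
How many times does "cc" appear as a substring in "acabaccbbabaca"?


Searching for "cc" in "acabaccbbabaca"
Scanning each position:
  Position 0: "ac" => no
  Position 1: "ca" => no
  Position 2: "ab" => no
  Position 3: "ba" => no
  Position 4: "ac" => no
  Position 5: "cc" => MATCH
  Position 6: "cb" => no
  Position 7: "bb" => no
  Position 8: "ba" => no
  Position 9: "ab" => no
  Position 10: "ba" => no
  Position 11: "ac" => no
  Position 12: "ca" => no
Total occurrences: 1

1


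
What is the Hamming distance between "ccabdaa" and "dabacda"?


Comparing "ccabdaa" and "dabacda" position by position:
  Position 0: 'c' vs 'd' => differ
  Position 1: 'c' vs 'a' => differ
  Position 2: 'a' vs 'b' => differ
  Position 3: 'b' vs 'a' => differ
  Position 4: 'd' vs 'c' => differ
  Position 5: 'a' vs 'd' => differ
  Position 6: 'a' vs 'a' => same
Total differences (Hamming distance): 6

6


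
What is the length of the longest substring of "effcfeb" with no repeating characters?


Input: "effcfeb"
Sliding window (track last position of each char):
  Position 0 ('e'): window [0,0] length 1 -- new best
  Position 1 ('f'): window [0,1] length 2 -- new best
  Position 2 ('f'): repeat (last at 1), move window start to 2
  Position 2 ('f'): window [2,2] length 1
  Position 3 ('c'): window [2,3] length 2
  Position 4 ('f'): repeat (last at 2), move window start to 3
  Position 4 ('f'): window [3,4] length 2
  Position 5 ('e'): window [3,5] length 3 -- new best
  Position 6 ('b'): window [3,6] length 4 -- new best
Longest substring with no repeats: "cfeb" with length 4

4


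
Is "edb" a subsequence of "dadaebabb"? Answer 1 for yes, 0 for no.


Check if "edb" is a subsequence of "dadaebabb"
Greedy scan:
  Position 0 ('d'): no match needed
  Position 1 ('a'): no match needed
  Position 2 ('d'): no match needed
  Position 3 ('a'): no match needed
  Position 4 ('e'): matches sub[0] = 'e'
  Position 5 ('b'): no match needed
  Position 6 ('a'): no match needed
  Position 7 ('b'): no match needed
  Position 8 ('b'): no match needed
Only matched 1/3 characters => not a subsequence

0


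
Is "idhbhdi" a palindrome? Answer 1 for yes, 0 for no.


Input: idhbhdi
Reversed: idhbhdi
  Compare pos 0 ('i') with pos 6 ('i'): match
  Compare pos 1 ('d') with pos 5 ('d'): match
  Compare pos 2 ('h') with pos 4 ('h'): match
Result: palindrome

1


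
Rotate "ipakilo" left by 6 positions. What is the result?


Input: "ipakilo", rotate left by 6
First 6 characters: "ipakil"
Remaining characters: "o"
Concatenate remaining + first: "o" + "ipakil" = "oipakil"

oipakil


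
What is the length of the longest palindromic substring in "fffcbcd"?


Input: "fffcbcd"
Checking substrings for palindromes:
  [0:3] "fff" (len 3) => palindrome
  [3:6] "cbc" (len 3) => palindrome
  [0:2] "ff" (len 2) => palindrome
  [1:3] "ff" (len 2) => palindrome
Longest palindromic substring: "fff" with length 3

3


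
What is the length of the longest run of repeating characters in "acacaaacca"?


Input: "acacaaacca"
Scanning for longest run:
  Position 1 ('c'): new char, reset run to 1
  Position 2 ('a'): new char, reset run to 1
  Position 3 ('c'): new char, reset run to 1
  Position 4 ('a'): new char, reset run to 1
  Position 5 ('a'): continues run of 'a', length=2
  Position 6 ('a'): continues run of 'a', length=3
  Position 7 ('c'): new char, reset run to 1
  Position 8 ('c'): continues run of 'c', length=2
  Position 9 ('a'): new char, reset run to 1
Longest run: 'a' with length 3

3


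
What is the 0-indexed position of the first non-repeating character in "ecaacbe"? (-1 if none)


Input: ecaacbe
Character frequencies:
  'a': 2
  'b': 1
  'c': 2
  'e': 2
Scanning left to right for freq == 1:
  Position 0 ('e'): freq=2, skip
  Position 1 ('c'): freq=2, skip
  Position 2 ('a'): freq=2, skip
  Position 3 ('a'): freq=2, skip
  Position 4 ('c'): freq=2, skip
  Position 5 ('b'): unique! => answer = 5

5


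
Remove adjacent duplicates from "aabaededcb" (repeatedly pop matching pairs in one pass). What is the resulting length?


Input: aabaededcb
Stack-based adjacent duplicate removal:
  Read 'a': push. Stack: a
  Read 'a': matches stack top 'a' => pop. Stack: (empty)
  Read 'b': push. Stack: b
  Read 'a': push. Stack: ba
  Read 'e': push. Stack: bae
  Read 'd': push. Stack: baed
  Read 'e': push. Stack: baede
  Read 'd': push. Stack: baeded
  Read 'c': push. Stack: baededc
  Read 'b': push. Stack: baededcb
Final stack: "baededcb" (length 8)

8


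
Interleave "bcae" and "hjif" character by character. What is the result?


Interleaving "bcae" and "hjif":
  Position 0: 'b' from first, 'h' from second => "bh"
  Position 1: 'c' from first, 'j' from second => "cj"
  Position 2: 'a' from first, 'i' from second => "ai"
  Position 3: 'e' from first, 'f' from second => "ef"
Result: bhcjaief

bhcjaief


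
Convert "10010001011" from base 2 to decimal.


Input: "10010001011" in base 2
Positional expansion:
  Digit '1' (value 1) x 2^10 = 1024
  Digit '0' (value 0) x 2^9 = 0
  Digit '0' (value 0) x 2^8 = 0
  Digit '1' (value 1) x 2^7 = 128
  Digit '0' (value 0) x 2^6 = 0
  Digit '0' (value 0) x 2^5 = 0
  Digit '0' (value 0) x 2^4 = 0
  Digit '1' (value 1) x 2^3 = 8
  Digit '0' (value 0) x 2^2 = 0
  Digit '1' (value 1) x 2^1 = 2
  Digit '1' (value 1) x 2^0 = 1
Sum = 1163

1163


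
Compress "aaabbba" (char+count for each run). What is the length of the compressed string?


Input: aaabbba
Runs:
  'a' x 3 => "a3"
  'b' x 3 => "b3"
  'a' x 1 => "a1"
Compressed: "a3b3a1"
Compressed length: 6

6


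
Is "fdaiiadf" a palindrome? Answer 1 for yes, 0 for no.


Input: fdaiiadf
Reversed: fdaiiadf
  Compare pos 0 ('f') with pos 7 ('f'): match
  Compare pos 1 ('d') with pos 6 ('d'): match
  Compare pos 2 ('a') with pos 5 ('a'): match
  Compare pos 3 ('i') with pos 4 ('i'): match
Result: palindrome

1


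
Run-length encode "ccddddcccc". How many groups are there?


Input: ccddddcccc
Scanning for consecutive runs:
  Group 1: 'c' x 2 (positions 0-1)
  Group 2: 'd' x 4 (positions 2-5)
  Group 3: 'c' x 4 (positions 6-9)
Total groups: 3

3


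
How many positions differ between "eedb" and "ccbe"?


Comparing "eedb" and "ccbe" position by position:
  Position 0: 'e' vs 'c' => DIFFER
  Position 1: 'e' vs 'c' => DIFFER
  Position 2: 'd' vs 'b' => DIFFER
  Position 3: 'b' vs 'e' => DIFFER
Positions that differ: 4

4


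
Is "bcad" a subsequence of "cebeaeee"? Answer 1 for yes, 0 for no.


Check if "bcad" is a subsequence of "cebeaeee"
Greedy scan:
  Position 0 ('c'): no match needed
  Position 1 ('e'): no match needed
  Position 2 ('b'): matches sub[0] = 'b'
  Position 3 ('e'): no match needed
  Position 4 ('a'): no match needed
  Position 5 ('e'): no match needed
  Position 6 ('e'): no match needed
  Position 7 ('e'): no match needed
Only matched 1/4 characters => not a subsequence

0


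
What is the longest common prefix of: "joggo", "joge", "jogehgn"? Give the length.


Words: joggo, joge, jogehgn
  Position 0: all 'j' => match
  Position 1: all 'o' => match
  Position 2: all 'g' => match
  Position 3: ('g', 'e', 'e') => mismatch, stop
LCP = "jog" (length 3)

3
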